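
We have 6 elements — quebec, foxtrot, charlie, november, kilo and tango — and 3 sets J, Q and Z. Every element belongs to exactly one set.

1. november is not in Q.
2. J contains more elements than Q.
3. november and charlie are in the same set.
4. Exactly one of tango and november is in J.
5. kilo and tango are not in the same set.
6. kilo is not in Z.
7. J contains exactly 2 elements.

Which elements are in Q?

From (1): november ∉ Q.
From (6): kilo ∉ Z.
(3): charlie matches november: charlie ∉ Q.
Suppose quebec ∈ Q: no assignment then satisfies all the clues, so quebec ∉ Q.

Q = {kilo}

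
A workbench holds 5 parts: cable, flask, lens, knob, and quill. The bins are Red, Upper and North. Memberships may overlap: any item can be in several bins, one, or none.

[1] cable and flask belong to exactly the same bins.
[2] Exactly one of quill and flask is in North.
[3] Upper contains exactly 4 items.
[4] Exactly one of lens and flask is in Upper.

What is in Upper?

Upper = {cable, flask, knob, quill}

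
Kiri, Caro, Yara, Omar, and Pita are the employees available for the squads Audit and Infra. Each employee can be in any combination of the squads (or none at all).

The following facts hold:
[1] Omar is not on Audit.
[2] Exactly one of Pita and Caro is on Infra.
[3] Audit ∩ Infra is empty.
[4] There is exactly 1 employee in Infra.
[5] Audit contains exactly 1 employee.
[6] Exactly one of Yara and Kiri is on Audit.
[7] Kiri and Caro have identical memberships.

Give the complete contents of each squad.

Audit = {Yara}; Infra = {Pita}

From (1): Omar ∉ Audit.
Suppose Kiri ∈ Audit: no assignment then satisfies all the clues, so Kiri ∉ Audit.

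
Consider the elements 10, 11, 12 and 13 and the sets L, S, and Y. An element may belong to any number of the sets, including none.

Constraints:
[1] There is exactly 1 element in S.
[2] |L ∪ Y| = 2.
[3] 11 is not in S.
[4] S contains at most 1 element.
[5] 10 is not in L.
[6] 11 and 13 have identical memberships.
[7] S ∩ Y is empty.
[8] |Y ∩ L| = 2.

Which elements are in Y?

Y = {11, 13}

From (3): 11 ∉ S.
From (5): 10 ∉ L.
(6): 13 matches 11: 13 ∉ S.
Suppose 10 ∈ Y: no assignment then satisfies all the clues, so 10 ∉ Y.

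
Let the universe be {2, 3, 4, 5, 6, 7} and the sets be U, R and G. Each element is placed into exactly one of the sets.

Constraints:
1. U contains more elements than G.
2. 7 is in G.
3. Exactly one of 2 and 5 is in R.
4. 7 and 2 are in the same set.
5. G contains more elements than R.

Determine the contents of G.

G = {2, 7}

From (2): 7 ∈ G.
(4): 2 matches 7: 2 ∉ U.
(4): 2 matches 7: 2 ∉ R.
(4): 2 matches 7: 2 ∈ G.
(3) (exactly one): 5 ∈ R.
Suppose 3 ∈ G: no assignment then satisfies all the clues, so 3 ∉ G.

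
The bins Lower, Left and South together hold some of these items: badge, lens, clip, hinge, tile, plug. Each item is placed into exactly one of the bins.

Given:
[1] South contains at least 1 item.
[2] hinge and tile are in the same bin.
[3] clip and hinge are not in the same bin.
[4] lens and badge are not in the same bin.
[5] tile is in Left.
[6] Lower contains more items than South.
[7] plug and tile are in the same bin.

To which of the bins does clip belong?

clip: Lower

From (5): tile ∈ Left.
(2): hinge matches tile: hinge ∉ Lower.
(2): hinge matches tile: hinge ∈ Left.
(3): clip ∉ Left.
(7): plug matches tile: plug ∉ Lower.
(7): plug matches tile: plug ∈ Left.
Suppose clip ∉ Lower: no assignment then satisfies all the clues, so clip ∈ Lower.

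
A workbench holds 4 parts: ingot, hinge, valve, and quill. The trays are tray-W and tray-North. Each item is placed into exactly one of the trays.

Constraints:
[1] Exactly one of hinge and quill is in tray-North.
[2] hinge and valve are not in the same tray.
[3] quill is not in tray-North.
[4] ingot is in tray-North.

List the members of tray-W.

tray-W = {quill, valve}

From (3): quill ∉ tray-North.
From (4): ingot ∈ tray-North.
(1) (exactly one): hinge ∈ tray-North.
(2): valve ∉ tray-North.
Only one tray left: valve ∈ tray-W.
Only one tray left: quill ∈ tray-W.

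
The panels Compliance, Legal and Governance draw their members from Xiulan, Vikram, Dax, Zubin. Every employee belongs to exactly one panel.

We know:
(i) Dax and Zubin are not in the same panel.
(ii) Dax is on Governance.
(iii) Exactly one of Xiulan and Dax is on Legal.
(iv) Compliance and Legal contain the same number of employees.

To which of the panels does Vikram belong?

Vikram: Governance

From (ii): Dax ∈ Governance.
(i): Zubin ∉ Governance.
(iii) (exactly one): Xiulan ∈ Legal.
Suppose Vikram ∈ Compliance: no assignment then satisfies all the clues, so Vikram ∉ Compliance.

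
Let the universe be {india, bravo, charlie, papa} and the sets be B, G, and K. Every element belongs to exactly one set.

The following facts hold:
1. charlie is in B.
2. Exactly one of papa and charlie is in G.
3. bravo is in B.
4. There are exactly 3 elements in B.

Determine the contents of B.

B = {bravo, charlie, india}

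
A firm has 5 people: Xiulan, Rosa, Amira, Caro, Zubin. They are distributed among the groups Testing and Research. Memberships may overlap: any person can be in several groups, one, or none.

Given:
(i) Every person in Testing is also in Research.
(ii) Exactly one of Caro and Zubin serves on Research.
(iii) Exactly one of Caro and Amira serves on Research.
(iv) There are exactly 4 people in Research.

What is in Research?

Research = {Amira, Rosa, Xiulan, Zubin}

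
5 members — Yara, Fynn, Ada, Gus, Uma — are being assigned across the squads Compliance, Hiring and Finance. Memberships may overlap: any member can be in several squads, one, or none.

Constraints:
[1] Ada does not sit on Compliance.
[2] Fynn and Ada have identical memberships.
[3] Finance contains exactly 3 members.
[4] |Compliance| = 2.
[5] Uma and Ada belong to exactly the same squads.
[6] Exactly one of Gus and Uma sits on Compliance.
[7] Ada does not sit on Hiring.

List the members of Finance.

Finance = {Ada, Fynn, Uma}

From (1): Ada ∉ Compliance.
From (7): Ada ∉ Hiring.
(2): Fynn matches Ada: Fynn ∉ Compliance.
(2): Fynn matches Ada: Fynn ∉ Hiring.
(5): Uma matches Ada: Uma ∉ Compliance.
(5): Uma matches Ada: Uma ∉ Hiring.
(6) (exactly one): Gus ∈ Compliance.
(4): only 2 candidates remain for Compliance, so all are in.
Suppose Yara ∈ Finance: no assignment then satisfies all the clues, so Yara ∉ Finance.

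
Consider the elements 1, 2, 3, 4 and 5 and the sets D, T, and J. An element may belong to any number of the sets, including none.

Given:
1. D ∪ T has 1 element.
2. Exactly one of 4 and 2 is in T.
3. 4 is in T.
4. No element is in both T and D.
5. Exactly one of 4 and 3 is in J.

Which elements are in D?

From (3): 4 ∈ T.
(2) (exactly one): 2 ∉ T.
(4) (disjoint): 4 ∉ D.
Suppose 1 ∈ D: no assignment then satisfies all the clues, so 1 ∉ D.

D = {}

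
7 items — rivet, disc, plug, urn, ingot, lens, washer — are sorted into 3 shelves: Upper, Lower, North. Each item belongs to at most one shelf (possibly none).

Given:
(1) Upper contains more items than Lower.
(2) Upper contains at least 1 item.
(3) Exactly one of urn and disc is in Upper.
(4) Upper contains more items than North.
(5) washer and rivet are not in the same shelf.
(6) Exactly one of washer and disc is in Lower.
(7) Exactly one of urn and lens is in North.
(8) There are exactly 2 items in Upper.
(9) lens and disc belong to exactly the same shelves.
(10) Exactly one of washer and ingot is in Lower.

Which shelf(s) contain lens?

lens: Upper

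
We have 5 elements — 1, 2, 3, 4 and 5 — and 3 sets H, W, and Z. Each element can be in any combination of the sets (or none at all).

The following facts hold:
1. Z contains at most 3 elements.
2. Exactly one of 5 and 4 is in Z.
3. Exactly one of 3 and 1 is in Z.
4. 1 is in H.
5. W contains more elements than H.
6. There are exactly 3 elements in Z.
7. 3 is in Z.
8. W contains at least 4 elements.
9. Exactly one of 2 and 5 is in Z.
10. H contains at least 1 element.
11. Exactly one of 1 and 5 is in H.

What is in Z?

Z = {2, 3, 4}

From (4): 1 ∈ H.
From (7): 3 ∈ Z.
(3) (exactly one): 1 ∉ Z.
(11) (exactly one): 5 ∉ H.
Suppose 2 ∉ Z: no assignment then satisfies all the clues, so 2 ∈ Z.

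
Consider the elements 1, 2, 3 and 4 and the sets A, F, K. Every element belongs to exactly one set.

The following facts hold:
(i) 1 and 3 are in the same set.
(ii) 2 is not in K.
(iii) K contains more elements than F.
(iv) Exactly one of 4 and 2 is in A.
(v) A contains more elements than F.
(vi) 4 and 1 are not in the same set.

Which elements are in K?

K = {4}

From (ii): 2 ∉ K.
Suppose 1 ∈ K: no assignment then satisfies all the clues, so 1 ∉ K.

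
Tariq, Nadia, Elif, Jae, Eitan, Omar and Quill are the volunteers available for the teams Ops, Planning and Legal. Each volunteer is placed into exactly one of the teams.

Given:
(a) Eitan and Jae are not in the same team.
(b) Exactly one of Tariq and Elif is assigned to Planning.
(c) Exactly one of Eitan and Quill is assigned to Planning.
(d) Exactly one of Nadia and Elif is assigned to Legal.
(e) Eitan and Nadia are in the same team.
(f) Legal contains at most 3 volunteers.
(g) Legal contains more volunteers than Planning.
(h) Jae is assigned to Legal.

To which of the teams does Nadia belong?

Nadia: Ops

From (h): Jae ∈ Legal.
(a): Eitan ∉ Legal.
(e): Nadia matches Eitan: Nadia ∉ Legal.
(d) (exactly one): Elif ∈ Legal.
(b) (exactly one): Tariq ∈ Planning.
Suppose Nadia ∉ Ops: no assignment then satisfies all the clues, so Nadia ∈ Ops.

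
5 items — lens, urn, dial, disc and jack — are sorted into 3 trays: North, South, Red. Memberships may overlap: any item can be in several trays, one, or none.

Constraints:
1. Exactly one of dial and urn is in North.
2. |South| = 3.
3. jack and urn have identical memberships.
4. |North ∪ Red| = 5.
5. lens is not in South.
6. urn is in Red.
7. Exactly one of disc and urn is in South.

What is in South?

South = {dial, jack, urn}

From (5): lens ∉ South.
From (6): urn ∈ Red.
(3): jack matches urn: jack ∈ Red.
Suppose urn ∉ South: no assignment then satisfies all the clues, so urn ∈ South.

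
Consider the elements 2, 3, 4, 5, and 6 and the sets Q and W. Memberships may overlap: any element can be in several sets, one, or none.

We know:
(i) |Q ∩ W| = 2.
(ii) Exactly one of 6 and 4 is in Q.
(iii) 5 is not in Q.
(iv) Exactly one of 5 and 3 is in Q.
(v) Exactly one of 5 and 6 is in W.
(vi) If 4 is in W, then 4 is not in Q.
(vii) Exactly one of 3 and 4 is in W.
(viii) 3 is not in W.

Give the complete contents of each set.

Q = {2, 3, 6}; W = {2, 4, 6}

From (iii): 5 ∉ Q.
From (viii): 3 ∉ W.
(iv) (exactly one): 3 ∈ Q.
(vii) (exactly one): 4 ∈ W.
(vi): 4 ∉ Q.
(ii) (exactly one): 6 ∈ Q.
Suppose 2 ∉ Q: no assignment then satisfies all the clues, so 2 ∈ Q.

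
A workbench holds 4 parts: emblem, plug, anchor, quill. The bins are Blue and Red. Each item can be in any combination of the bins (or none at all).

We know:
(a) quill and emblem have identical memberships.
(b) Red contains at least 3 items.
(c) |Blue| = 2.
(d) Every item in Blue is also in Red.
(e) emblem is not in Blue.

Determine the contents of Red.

Red = {anchor, emblem, plug, quill}

From (e): emblem ∉ Blue.
(a): quill matches emblem: quill ∉ Blue.
(c): only 2 candidates remain for Blue, so all are in.
(d) with plug ∈ Blue: plug ∈ Red.
(d) with anchor ∈ Blue: anchor ∈ Red.
Suppose emblem ∉ Red: no assignment then satisfies all the clues, so emblem ∈ Red.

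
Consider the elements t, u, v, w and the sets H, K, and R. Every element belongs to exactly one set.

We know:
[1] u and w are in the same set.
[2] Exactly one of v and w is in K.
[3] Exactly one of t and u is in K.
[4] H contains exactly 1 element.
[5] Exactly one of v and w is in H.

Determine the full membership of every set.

H = {v}; K = {u, w}; R = {t}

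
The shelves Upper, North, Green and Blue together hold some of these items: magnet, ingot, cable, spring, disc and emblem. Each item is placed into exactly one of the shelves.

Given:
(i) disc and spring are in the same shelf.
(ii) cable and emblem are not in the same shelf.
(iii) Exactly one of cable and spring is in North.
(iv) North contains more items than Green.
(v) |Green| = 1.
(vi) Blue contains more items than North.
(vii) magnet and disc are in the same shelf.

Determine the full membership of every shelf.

Upper = {}; North = {cable, ingot}; Green = {emblem}; Blue = {disc, magnet, spring}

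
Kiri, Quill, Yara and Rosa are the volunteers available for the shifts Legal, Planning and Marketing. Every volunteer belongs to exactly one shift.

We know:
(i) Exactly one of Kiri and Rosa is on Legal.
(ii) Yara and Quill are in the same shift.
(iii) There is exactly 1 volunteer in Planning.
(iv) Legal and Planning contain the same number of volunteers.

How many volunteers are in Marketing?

2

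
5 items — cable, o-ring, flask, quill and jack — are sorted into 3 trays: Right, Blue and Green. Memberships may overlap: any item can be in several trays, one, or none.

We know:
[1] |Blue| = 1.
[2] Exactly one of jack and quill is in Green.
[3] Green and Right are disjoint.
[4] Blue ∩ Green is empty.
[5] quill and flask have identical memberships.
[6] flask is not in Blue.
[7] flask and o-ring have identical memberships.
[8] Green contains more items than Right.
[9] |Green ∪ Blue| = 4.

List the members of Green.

Green = {flask, o-ring, quill}

From (6): flask ∉ Blue.
(5): quill matches flask: quill ∉ Blue.
(7): o-ring matches flask: o-ring ∉ Blue.
Suppose cable ∈ Green: no assignment then satisfies all the clues, so cable ∉ Green.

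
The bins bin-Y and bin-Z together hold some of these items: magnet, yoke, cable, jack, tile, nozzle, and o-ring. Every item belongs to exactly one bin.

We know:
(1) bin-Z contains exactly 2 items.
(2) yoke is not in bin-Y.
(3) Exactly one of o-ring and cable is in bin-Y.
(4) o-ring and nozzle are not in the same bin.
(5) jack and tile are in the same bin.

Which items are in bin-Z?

bin-Z = {o-ring, yoke}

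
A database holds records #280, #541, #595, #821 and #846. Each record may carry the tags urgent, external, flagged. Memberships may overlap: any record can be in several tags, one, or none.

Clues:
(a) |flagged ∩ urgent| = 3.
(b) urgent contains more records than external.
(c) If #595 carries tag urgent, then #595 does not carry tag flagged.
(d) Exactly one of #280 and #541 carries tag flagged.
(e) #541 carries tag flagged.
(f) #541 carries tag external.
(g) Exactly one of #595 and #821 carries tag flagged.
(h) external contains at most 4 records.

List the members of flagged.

flagged = {#541, #821, #846}

From (e): #541 ∈ flagged.
From (f): #541 ∈ external.
(d) (exactly one): #280 ∉ flagged.
Suppose #595 ∈ flagged: no assignment then satisfies all the clues, so #595 ∉ flagged.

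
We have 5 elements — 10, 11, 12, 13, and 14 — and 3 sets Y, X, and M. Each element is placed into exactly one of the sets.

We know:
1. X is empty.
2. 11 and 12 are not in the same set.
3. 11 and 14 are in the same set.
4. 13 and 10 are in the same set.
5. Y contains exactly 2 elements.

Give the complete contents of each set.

Y = {11, 14}; X = {}; M = {10, 12, 13}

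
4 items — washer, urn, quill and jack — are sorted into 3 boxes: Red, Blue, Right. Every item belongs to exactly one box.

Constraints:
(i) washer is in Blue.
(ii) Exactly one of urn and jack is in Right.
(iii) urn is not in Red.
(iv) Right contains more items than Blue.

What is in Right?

Right = {quill, urn}

From (i): washer ∈ Blue.
From (iii): urn ∉ Red.
Suppose urn ∉ Right: no assignment then satisfies all the clues, so urn ∈ Right.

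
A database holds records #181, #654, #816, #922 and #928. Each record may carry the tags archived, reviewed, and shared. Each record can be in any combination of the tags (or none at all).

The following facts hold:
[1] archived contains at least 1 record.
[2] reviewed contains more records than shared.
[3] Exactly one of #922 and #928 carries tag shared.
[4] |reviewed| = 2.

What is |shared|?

1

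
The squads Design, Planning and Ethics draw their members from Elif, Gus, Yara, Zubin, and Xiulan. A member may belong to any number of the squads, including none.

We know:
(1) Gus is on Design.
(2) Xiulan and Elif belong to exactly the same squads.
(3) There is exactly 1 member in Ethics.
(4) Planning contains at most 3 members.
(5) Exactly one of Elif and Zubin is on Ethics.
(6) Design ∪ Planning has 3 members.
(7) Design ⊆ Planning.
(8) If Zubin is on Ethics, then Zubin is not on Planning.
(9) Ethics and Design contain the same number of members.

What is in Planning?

Planning = {Elif, Gus, Xiulan}

From (1): Gus ∈ Design.
(7) with Gus ∈ Design: Gus ∈ Planning.
Suppose Elif ∉ Planning: no assignment then satisfies all the clues, so Elif ∈ Planning.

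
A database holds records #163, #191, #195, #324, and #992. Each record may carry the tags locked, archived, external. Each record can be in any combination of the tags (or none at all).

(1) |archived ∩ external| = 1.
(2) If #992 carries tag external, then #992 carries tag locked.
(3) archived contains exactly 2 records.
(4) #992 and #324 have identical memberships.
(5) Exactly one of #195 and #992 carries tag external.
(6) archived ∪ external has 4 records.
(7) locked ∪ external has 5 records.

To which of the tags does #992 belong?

#992: external, locked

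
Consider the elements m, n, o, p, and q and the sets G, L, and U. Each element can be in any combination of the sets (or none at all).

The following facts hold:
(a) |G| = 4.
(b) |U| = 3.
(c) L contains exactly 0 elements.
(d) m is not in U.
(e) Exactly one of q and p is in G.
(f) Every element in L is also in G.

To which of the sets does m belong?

m: G

From (d): m ∉ U.
(c): L already has 0, so the rest are out.
Suppose m ∉ G: no assignment then satisfies all the clues, so m ∈ G.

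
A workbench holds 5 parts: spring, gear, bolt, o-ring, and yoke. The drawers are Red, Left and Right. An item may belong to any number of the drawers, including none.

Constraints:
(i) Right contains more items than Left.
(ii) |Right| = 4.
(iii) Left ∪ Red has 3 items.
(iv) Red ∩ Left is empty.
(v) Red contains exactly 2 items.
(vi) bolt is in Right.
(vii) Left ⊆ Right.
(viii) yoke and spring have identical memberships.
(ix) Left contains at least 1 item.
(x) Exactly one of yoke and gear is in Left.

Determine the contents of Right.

Right = {bolt, gear, spring, yoke}

From (vi): bolt ∈ Right.
Suppose spring ∉ Right: no assignment then satisfies all the clues, so spring ∈ Right.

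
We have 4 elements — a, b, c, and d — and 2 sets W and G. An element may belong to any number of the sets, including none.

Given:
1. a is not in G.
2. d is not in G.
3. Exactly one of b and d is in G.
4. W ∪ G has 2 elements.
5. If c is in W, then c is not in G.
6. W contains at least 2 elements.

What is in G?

From (1): a ∉ G.
From (2): d ∉ G.
(3) (exactly one): b ∈ G.
Suppose c ∈ G: no assignment then satisfies all the clues, so c ∉ G.

G = {b}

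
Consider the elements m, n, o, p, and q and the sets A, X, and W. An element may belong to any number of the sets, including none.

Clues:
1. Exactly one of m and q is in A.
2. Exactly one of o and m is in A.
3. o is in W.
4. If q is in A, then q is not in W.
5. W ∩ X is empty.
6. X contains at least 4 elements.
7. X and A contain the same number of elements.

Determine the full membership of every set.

A = {n, o, p, q}; X = {m, n, p, q}; W = {o}

From (3): o ∈ W.
(5) (disjoint): o ∉ X.
(6): only 4 candidates remain for X, so all are in.
(5) (disjoint): m ∉ W.
(5) (disjoint): n ∉ W.
(5) (disjoint): p ∉ W.
(5) (disjoint): q ∉ W.
Suppose m ∈ A: no assignment then satisfies all the clues, so m ∉ A.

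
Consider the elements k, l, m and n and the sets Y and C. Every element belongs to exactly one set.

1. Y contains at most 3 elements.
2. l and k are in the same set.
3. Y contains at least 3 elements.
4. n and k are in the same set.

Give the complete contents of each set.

Y = {k, l, n}; C = {m}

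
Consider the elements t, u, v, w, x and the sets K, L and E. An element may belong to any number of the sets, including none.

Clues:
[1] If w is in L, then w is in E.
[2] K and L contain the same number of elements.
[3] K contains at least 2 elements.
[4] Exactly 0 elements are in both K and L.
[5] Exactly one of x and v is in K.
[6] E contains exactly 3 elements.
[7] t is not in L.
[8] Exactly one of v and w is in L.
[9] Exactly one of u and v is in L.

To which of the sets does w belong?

w: E, L

From (7): t ∉ L.
Suppose w ∈ K: no assignment then satisfies all the clues, so w ∉ K.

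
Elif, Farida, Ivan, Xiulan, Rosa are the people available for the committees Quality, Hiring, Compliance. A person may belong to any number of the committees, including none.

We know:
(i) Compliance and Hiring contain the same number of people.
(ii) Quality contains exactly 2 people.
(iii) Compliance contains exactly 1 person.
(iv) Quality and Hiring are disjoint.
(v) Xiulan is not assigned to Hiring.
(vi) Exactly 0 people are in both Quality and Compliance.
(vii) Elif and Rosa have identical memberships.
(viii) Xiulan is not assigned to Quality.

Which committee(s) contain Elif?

Elif: Quality

From (v): Xiulan ∉ Hiring.
From (viii): Xiulan ∉ Quality.
Suppose Elif ∉ Quality: no assignment then satisfies all the clues, so Elif ∈ Quality.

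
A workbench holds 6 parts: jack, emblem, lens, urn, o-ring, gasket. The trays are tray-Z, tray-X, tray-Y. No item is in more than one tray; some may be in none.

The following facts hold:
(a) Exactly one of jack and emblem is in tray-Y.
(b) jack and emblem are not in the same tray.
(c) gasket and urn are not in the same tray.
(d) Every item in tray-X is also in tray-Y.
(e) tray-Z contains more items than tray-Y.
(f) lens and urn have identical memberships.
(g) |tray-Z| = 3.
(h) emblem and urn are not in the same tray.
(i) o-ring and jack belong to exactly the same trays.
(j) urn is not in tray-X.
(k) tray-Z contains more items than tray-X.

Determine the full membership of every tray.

tray-Z = {gasket, jack, o-ring}; tray-X = {}; tray-Y = {emblem}

From (j): urn ∉ tray-X.
(f): lens matches urn: lens ∉ tray-X.
Suppose jack ∉ tray-Z: no assignment then satisfies all the clues, so jack ∈ tray-Z.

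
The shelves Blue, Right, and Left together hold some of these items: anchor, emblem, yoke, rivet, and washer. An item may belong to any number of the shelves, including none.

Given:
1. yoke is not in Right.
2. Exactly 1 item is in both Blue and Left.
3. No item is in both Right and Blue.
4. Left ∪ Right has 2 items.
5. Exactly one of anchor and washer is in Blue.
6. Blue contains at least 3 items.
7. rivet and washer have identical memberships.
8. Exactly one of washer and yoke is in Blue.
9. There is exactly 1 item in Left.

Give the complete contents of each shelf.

Blue = {emblem, rivet, washer}; Right = {anchor}; Left = {emblem}

From (1): yoke ∉ Right.
Suppose anchor ∈ Blue: no assignment then satisfies all the clues, so anchor ∉ Blue.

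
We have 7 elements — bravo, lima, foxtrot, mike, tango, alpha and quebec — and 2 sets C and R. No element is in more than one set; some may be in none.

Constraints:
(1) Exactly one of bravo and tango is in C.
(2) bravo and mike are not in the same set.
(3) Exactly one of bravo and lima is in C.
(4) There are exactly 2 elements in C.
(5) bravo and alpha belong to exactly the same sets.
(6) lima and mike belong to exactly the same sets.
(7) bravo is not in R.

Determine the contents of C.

C = {alpha, bravo}

From (7): bravo ∉ R.
(5): alpha matches bravo: alpha ∉ R.
Suppose bravo ∉ C: no assignment then satisfies all the clues, so bravo ∈ C.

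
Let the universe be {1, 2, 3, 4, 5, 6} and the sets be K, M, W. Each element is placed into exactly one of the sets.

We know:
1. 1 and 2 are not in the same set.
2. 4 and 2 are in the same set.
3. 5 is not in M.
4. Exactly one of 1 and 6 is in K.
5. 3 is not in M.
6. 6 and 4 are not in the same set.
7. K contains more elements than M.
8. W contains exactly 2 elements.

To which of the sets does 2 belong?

2: W

From (3): 5 ∉ M.
From (5): 3 ∉ M.
Suppose 2 ∈ K: no assignment then satisfies all the clues, so 2 ∉ K.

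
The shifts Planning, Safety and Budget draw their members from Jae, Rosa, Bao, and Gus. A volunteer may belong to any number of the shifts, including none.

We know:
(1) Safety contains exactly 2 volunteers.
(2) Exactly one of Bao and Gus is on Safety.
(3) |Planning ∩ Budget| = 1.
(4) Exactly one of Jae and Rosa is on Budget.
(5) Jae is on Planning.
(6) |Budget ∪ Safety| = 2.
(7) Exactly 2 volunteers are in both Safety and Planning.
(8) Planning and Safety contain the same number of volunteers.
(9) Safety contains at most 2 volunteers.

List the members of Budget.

Budget = {Jae}

From (5): Jae ∈ Planning.
Suppose Jae ∉ Budget: no assignment then satisfies all the clues, so Jae ∈ Budget.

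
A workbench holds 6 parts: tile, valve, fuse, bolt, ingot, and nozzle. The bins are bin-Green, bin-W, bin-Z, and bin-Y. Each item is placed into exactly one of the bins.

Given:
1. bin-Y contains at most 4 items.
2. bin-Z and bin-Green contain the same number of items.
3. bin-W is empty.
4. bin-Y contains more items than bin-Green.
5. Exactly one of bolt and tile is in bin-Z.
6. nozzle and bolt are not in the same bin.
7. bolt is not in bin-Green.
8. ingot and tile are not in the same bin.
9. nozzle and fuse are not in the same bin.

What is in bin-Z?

bin-Z = {tile}

From (7): bolt ∉ bin-Green.
(3): bin-W already has 0, so the rest are out.
Suppose tile ∉ bin-Z: no assignment then satisfies all the clues, so tile ∈ bin-Z.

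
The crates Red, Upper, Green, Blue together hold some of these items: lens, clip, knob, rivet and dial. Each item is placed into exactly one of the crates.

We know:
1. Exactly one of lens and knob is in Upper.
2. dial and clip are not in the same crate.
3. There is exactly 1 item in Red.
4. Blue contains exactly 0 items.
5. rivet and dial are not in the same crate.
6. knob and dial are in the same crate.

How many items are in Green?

(4): Blue already has 0, so the rest are out.
Suppose knob ∈ Red: no assignment then satisfies all the clues, so knob ∉ Red.

2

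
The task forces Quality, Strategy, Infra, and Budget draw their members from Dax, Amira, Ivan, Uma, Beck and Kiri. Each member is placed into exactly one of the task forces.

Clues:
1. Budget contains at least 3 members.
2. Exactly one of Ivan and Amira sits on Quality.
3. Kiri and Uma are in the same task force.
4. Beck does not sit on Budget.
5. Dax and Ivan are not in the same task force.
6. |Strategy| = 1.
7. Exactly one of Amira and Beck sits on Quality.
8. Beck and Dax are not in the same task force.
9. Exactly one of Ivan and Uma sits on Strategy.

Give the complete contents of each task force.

Quality = {Amira}; Strategy = {Ivan}; Infra = {Beck}; Budget = {Dax, Kiri, Uma}

From (4): Beck ∉ Budget.
Suppose Dax ∈ Quality: no assignment then satisfies all the clues, so Dax ∉ Quality.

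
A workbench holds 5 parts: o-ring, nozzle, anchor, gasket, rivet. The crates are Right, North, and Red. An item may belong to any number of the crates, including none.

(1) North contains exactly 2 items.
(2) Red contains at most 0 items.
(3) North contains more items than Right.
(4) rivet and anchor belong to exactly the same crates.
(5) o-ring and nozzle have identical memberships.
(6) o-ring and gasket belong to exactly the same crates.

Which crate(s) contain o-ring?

o-ring: none

(2): Red already has 0, so the rest are out.
Suppose o-ring ∈ Right: no assignment then satisfies all the clues, so o-ring ∉ Right.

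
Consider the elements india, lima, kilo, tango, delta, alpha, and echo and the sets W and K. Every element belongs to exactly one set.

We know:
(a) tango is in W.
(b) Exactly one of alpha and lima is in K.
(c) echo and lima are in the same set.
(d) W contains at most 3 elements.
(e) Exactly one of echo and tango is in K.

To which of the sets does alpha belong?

alpha: W

From (a): tango ∈ W.
(e) (exactly one): echo ∈ K.
(c): lima matches echo: lima ∉ W.
(c): lima matches echo: lima ∈ K.
(b) (exactly one): alpha ∉ K.
Only one set left: alpha ∈ W.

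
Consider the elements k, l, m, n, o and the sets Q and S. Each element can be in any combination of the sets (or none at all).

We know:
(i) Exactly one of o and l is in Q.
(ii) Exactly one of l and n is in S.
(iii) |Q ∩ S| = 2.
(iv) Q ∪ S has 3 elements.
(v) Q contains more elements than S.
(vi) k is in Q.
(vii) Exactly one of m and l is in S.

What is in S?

S = {k, l}

From (vi): k ∈ Q.
Suppose k ∉ S: no assignment then satisfies all the clues, so k ∈ S.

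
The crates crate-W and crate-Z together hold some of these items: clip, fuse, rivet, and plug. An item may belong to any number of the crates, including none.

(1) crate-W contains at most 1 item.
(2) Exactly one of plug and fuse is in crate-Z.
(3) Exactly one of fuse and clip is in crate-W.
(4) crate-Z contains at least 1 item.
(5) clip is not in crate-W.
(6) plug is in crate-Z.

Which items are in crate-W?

From (5): clip ∉ crate-W.
From (6): plug ∈ crate-Z.
(2) (exactly one): fuse ∉ crate-Z.
(3) (exactly one): fuse ∈ crate-W.
(1): crate-W already has 1, so the rest are out.

crate-W = {fuse}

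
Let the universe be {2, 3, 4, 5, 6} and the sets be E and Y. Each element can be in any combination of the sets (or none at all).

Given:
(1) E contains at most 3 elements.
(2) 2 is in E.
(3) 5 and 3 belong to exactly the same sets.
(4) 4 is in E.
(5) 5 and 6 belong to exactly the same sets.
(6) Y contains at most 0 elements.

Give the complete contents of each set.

E = {2, 4}; Y = {}

From (2): 2 ∈ E.
From (4): 4 ∈ E.
(6): Y already has 0, so the rest are out.
Suppose 3 ∈ E: no assignment then satisfies all the clues, so 3 ∉ E.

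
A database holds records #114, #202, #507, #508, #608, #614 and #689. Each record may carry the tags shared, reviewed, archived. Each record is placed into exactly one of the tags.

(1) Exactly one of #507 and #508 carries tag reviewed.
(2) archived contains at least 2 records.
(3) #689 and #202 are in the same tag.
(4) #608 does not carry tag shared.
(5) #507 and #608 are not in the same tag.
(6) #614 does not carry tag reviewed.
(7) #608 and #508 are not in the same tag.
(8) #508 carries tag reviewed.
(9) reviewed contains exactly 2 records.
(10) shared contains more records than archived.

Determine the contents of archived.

From (4): #608 ∉ shared.
From (6): #614 ∉ reviewed.
From (8): #508 ∈ reviewed.
(1) (exactly one): #507 ∉ reviewed.
(7): #608 ∉ reviewed.
Only one tag left: #608 ∈ archived.
(5): #507 ∉ archived.
Only one tag left: #507 ∈ shared.
Suppose #114 ∈ archived: no assignment then satisfies all the clues, so #114 ∉ archived.

archived = {#608, #614}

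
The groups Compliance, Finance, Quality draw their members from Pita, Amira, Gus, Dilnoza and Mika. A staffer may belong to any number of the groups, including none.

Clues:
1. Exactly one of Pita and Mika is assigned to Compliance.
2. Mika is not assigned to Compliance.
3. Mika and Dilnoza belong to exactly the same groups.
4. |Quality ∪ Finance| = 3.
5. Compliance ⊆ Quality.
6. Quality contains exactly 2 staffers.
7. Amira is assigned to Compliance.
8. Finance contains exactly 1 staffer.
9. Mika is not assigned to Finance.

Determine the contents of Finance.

Finance = {Gus}

From (2): Mika ∉ Compliance.
From (7): Amira ∈ Compliance.
From (9): Mika ∉ Finance.
(1) (exactly one): Pita ∈ Compliance.
(3): Dilnoza matches Mika: Dilnoza ∉ Compliance.
(3): Dilnoza matches Mika: Dilnoza ∉ Finance.
(5) with Pita ∈ Compliance: Pita ∈ Quality.
(5) with Amira ∈ Compliance: Amira ∈ Quality.
(6): Quality already has 2, so the rest are out.
(5) contrapositive: Gus ∉ Compliance.
Suppose Pita ∈ Finance: no assignment then satisfies all the clues, so Pita ∉ Finance.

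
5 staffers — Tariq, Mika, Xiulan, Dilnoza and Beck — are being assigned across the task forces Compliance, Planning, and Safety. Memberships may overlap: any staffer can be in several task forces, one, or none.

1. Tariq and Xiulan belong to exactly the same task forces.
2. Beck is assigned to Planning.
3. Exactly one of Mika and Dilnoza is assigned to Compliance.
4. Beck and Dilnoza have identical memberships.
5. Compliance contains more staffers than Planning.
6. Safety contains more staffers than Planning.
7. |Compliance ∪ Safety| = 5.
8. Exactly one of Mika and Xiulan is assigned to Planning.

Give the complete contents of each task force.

Compliance = {Beck, Dilnoza, Tariq, Xiulan}; Planning = {Beck, Dilnoza, Mika}; Safety = {Beck, Dilnoza, Mika, Tariq, Xiulan}

From (2): Beck ∈ Planning.
(4): Dilnoza matches Beck: Dilnoza ∈ Planning.
Suppose Tariq ∉ Compliance: no assignment then satisfies all the clues, so Tariq ∈ Compliance.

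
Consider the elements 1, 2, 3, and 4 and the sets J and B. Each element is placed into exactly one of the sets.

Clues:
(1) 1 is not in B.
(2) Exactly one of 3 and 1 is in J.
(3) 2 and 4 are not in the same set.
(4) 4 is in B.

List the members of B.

From (1): 1 ∉ B.
From (4): 4 ∈ B.
(3): 2 ∉ B.
Only one set left: 1 ∈ J.
Only one set left: 2 ∈ J.
(2) (exactly one): 3 ∉ J.
Only one set left: 3 ∈ B.

B = {3, 4}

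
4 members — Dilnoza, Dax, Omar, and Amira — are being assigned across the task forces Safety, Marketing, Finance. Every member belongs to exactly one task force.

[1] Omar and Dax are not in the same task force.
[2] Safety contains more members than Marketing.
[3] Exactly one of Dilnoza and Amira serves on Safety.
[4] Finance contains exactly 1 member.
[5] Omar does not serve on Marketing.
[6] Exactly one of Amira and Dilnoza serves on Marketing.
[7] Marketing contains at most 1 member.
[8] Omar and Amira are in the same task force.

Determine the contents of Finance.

Finance = {Dax}

From (5): Omar ∉ Marketing.
(8): Amira matches Omar: Amira ∉ Marketing.
(6) (exactly one): Dilnoza ∈ Marketing.
(7): Marketing already has 1, so the rest are out.
(3) (exactly one): Amira ∈ Safety.
(8): Omar matches Amira: Omar ∈ Safety.
(1): Dax ∉ Safety.
(4): only 1 candidates remain for Finance, so all are in.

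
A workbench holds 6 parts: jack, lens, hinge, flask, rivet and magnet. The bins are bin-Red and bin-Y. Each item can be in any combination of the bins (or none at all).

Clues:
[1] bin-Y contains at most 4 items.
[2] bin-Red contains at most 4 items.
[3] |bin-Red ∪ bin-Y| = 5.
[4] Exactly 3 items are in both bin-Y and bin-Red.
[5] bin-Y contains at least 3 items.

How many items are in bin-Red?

4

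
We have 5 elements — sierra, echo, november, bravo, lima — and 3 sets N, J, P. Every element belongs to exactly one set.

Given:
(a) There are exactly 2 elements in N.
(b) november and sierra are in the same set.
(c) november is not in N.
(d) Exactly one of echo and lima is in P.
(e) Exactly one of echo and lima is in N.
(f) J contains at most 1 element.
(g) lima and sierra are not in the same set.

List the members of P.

P = {echo, november, sierra}

From (c): november ∉ N.
(b): sierra matches november: sierra ∉ N.
Suppose sierra ∉ P: no assignment then satisfies all the clues, so sierra ∈ P.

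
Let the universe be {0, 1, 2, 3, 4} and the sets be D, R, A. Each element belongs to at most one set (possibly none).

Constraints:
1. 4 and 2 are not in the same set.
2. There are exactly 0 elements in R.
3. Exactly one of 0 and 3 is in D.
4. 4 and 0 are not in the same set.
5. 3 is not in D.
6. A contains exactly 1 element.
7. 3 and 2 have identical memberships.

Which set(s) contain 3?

From (5): 3 ∉ D.
(2): R already has 0, so the rest are out.
(3) (exactly one): 0 ∈ D.
(4): 4 ∉ D.
(7): 2 matches 3: 2 ∉ D.
Suppose 3 ∈ A: no assignment then satisfies all the clues, so 3 ∉ A.

3: none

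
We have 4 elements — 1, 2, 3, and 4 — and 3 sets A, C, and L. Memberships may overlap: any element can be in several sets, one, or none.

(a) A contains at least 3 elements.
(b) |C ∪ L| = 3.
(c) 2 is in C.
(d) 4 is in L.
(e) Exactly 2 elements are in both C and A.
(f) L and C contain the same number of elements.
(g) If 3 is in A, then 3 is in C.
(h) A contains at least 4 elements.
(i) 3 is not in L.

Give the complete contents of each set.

A = {1, 2, 3, 4}; C = {2, 3}; L = {2, 4}

From (c): 2 ∈ C.
From (d): 4 ∈ L.
From (i): 3 ∉ L.
(h): only 4 candidates remain for A, so all are in.
(g): 3 ∈ C.
Suppose 1 ∈ C: no assignment then satisfies all the clues, so 1 ∉ C.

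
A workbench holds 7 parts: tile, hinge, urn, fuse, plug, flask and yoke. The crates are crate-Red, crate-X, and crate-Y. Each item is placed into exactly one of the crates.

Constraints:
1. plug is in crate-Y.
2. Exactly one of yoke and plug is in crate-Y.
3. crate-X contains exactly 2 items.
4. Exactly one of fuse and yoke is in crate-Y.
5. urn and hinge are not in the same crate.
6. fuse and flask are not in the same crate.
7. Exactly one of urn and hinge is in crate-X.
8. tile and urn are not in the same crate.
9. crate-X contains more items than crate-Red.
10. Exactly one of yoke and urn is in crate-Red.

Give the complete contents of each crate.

crate-Red = {yoke}; crate-X = {flask, urn}; crate-Y = {fuse, hinge, plug, tile}

From (1): plug ∈ crate-Y.
(2) (exactly one): yoke ∉ crate-Y.
(4) (exactly one): fuse ∈ crate-Y.
(6): flask ∉ crate-Y.
Suppose tile ∈ crate-Red: no assignment then satisfies all the clues, so tile ∉ crate-Red.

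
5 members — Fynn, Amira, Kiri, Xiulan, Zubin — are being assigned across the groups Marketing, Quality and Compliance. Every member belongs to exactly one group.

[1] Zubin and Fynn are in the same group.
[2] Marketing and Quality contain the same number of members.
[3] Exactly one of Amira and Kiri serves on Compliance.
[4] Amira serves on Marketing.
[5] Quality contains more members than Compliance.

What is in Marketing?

From (4): Amira ∈ Marketing.
(3) (exactly one): Kiri ∈ Compliance.
Suppose Fynn ∈ Marketing: no assignment then satisfies all the clues, so Fynn ∉ Marketing.

Marketing = {Amira, Xiulan}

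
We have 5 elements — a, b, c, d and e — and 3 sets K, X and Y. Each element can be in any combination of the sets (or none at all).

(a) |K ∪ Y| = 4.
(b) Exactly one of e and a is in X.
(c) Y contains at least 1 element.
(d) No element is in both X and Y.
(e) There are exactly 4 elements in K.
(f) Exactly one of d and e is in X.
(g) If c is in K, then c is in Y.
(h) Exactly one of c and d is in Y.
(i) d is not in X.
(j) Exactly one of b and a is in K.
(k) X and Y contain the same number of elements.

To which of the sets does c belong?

From (i): d ∉ X.
(f) (exactly one): e ∈ X.
(b) (exactly one): a ∉ X.
(d) (disjoint): e ∉ Y.
Suppose c ∉ K: no assignment then satisfies all the clues, so c ∈ K.

c: K, Y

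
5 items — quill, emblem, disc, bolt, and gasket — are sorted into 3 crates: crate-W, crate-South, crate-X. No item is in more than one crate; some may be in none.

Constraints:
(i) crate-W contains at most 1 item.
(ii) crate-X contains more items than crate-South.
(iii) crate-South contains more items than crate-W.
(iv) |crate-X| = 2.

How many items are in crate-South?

1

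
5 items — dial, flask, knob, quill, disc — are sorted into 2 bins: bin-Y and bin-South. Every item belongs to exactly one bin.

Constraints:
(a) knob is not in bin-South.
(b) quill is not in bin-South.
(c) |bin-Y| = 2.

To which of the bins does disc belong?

From (a): knob ∉ bin-South.
From (b): quill ∉ bin-South.
Only one bin left: knob ∈ bin-Y.
Only one bin left: quill ∈ bin-Y.
(c): bin-Y already has 2, so the rest are out.
Only one bin left: dial ∈ bin-South.
Only one bin left: flask ∈ bin-South.
Only one bin left: disc ∈ bin-South.

disc: bin-South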